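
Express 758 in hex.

Using repeated division by 16 (digits 10–15 are A–F):
758 ÷ 16 = 47 remainder 6
47 ÷ 16 = 2 remainder 15 (F)
2 ÷ 16 = 0 remainder 2
Reading remainders bottom to top: 2F6



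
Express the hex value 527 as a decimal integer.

Expand by place value (powers of 16):
527 = 5 × 16^2 + 2 × 16^1 + 7 × 16^0
= 5 × 256 + 2 × 16 + 7 × 1
= 1280 + 32 + 7
= 1319



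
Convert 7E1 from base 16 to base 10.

Expand by place value (powers of 16):
Digit values: E = 14
7E1 = 7 × 16^2 + 14 × 16^1 + 1 × 16^0
= 7 × 256 + 14 × 16 + 1 × 1
= 1792 + 224 + 1
= 2017



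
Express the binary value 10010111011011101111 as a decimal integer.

Sum of powers of 2 for each 1-bit:
2^0 + 2^1 + 2^2 + 2^3 + 2^5 + 2^6 + 2^7 + 2^9 + 2^10 + 2^12 + 2^13 + 2^14 + 2^16 + 2^19
= 1 + 2 + 4 + 8 + 32 + 64 + 128 + 512 + 1024 + 4096 + 8192 + 16384 + 65536 + 524288
= 620271



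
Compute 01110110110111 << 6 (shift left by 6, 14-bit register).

Original: 01110110110111 (decimal 7607)
Shift left by 6 positions
Append 6 zeros on the right and drop the 6 high bits that overflow the 14-bit width
Result: 10110111000000 (decimal 11712)
Equivalent: 7607 << 6 = 7607 × 2^6 = 486848, truncated to 14 bits = 11712



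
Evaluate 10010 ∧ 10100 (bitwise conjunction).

AND: 1 only when both bits are 1
  10010
& 10100
-------
  10000
Decimal: 18 & 20 = 16



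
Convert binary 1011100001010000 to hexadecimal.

Group into 4-bit nibbles from right:
  1011 = B
  1000 = 8
  0101 = 5
  0000 = 0
Result: B850



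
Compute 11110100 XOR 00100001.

XOR: 1 when bits differ
  11110100
^ 00100001
----------
  11010101
Decimal: 244 ^ 33 = 213



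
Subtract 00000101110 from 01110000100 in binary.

Method 1 - Direct subtraction (column by column from the right: bit − bit − borrow-in; if negative, add 2 and borrow 1 from the next column):
borrow: 00011111100
        01110000100
-       00000101110
-------------------
        01101010110

Method 2 - Add two's complement:
Two's complement of 00000101110: invert → 11111010001, add 1 → 11111010010
  01110000100
+ 11111010010
-------------
 101101010110  (end carry out of the top bit = 1)
Discarding the end carry: 01101010110
Decimal check:
  01110000100 = 512 + 256 + 128 + 4 = 900
  00000101110 = 32 + 8 + 4 + 2 = 46
  900 - 46 = 854, and 01101010110 = 512 + 256 + 64 + 16 + 4 + 2 = 854 ✓



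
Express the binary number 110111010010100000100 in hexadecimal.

Group into 4-bit nibbles from right:
  0001 = 1
  1011 = B
  1010 = A
  0101 = 5
  0000 = 0
  0100 = 4
Result: 1BA504



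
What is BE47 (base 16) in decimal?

Expand by place value (powers of 16):
Digit values: B = 11, E = 14
BE47 = 11 × 16^3 + 14 × 16^2 + 4 × 16^1 + 7 × 16^0
= 11 × 4096 + 14 × 256 + 4 × 16 + 7 × 1
= 45056 + 3584 + 64 + 7
= 48711



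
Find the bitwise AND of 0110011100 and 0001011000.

AND: 1 only when both bits are 1
  0110011100
& 0001011000
------------
  0000011000
Decimal: 412 & 88 = 24



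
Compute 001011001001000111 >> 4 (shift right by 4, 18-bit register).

Original: 001011001001000111 (decimal 45639)
Shift right by 4 positions
Drop the 4 low bits; fill with zeros on the left
Result: 000000101100100100 (decimal 2852)
Equivalent: 45639 >> 4 = 45639 ÷ 2^4 = 2852



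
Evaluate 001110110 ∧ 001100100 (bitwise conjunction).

AND: 1 only when both bits are 1
  001110110
& 001100100
-----------
  001100100
Decimal: 118 & 100 = 100



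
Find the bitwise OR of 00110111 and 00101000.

OR: 1 when either bit is 1
  00110111
| 00101000
----------
  00111111
Decimal: 55 | 40 = 63



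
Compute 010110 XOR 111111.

XOR: 1 when bits differ
  010110
^ 111111
--------
  101001
Decimal: 22 ^ 63 = 41



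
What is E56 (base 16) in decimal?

Expand by place value (powers of 16):
Digit values: E = 14
E56 = 14 × 16^2 + 5 × 16^1 + 6 × 16^0
= 14 × 256 + 5 × 16 + 6 × 1
= 3584 + 80 + 6
= 3670



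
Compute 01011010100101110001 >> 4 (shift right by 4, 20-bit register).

Original: 01011010100101110001 (decimal 371057)
Shift right by 4 positions
Drop the 4 low bits; fill with zeros on the left
Result: 00000101101010010111 (decimal 23191)
Equivalent: 371057 >> 4 = 371057 ÷ 2^4 = 23191



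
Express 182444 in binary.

Using repeated division by 2:
182444 ÷ 2 = 91222 remainder 0
91222 ÷ 2 = 45611 remainder 0
45611 ÷ 2 = 22805 remainder 1
22805 ÷ 2 = 11402 remainder 1
11402 ÷ 2 = 5701 remainder 0
5701 ÷ 2 = 2850 remainder 1
2850 ÷ 2 = 1425 remainder 0
1425 ÷ 2 = 712 remainder 1
712 ÷ 2 = 356 remainder 0
356 ÷ 2 = 178 remainder 0
178 ÷ 2 = 89 remainder 0
89 ÷ 2 = 44 remainder 1
44 ÷ 2 = 22 remainder 0
22 ÷ 2 = 11 remainder 0
11 ÷ 2 = 5 remainder 1
5 ÷ 2 = 2 remainder 1
2 ÷ 2 = 1 remainder 0
1 ÷ 2 = 0 remainder 1
Reading remainders bottom to top: 101100100010101100



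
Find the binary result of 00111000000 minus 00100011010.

Method 1 - Direct subtraction (column by column from the right: bit − bit − borrow-in; if negative, add 2 and borrow 1 from the next column):
borrow: 00001111100
        00111000000
-       00100011010
-------------------
        00010100110

Method 2 - Add two's complement:
Two's complement of 00100011010: invert → 11011100101, add 1 → 11011100110
  00111000000
+ 11011100110
-------------
 100010100110  (end carry out of the top bit = 1)
Discarding the end carry: 00010100110
Decimal check:
  00111000000 = 256 + 128 + 64 = 448
  00100011010 = 256 + 16 + 8 + 2 = 282
  448 - 282 = 166, and 00010100110 = 128 + 32 + 4 + 2 = 166 ✓



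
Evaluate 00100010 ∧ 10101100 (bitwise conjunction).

AND: 1 only when both bits are 1
  00100010
& 10101100
----------
  00100000
Decimal: 34 & 172 = 32



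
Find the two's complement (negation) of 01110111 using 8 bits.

Original: 01110111
Step 1 - Invert all bits: 10001000
Step 2 - Add 1: 10001001
Verification: 01110111 + 10001001 = 100000000; discarding the end carry (carry out of the top bit) leaves the 8-bit value 00000000, as required for x + (-x)



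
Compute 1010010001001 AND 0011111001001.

AND: 1 only when both bits are 1
  1010010001001
& 0011111001001
---------------
  0010010001001
Decimal: 5257 & 1993 = 1161



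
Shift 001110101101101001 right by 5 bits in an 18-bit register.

Original: 001110101101101001 (decimal 60265)
Shift right by 5 positions
Drop the 5 low bits; fill with zeros on the left
Result: 000000011101011011 (decimal 1883)
Equivalent: 60265 >> 5 = 60265 ÷ 2^5 = 1883



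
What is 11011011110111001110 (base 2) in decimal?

Sum of powers of 2 for each 1-bit:
2^1 + 2^2 + 2^3 + 2^6 + 2^7 + 2^8 + 2^10 + 2^11 + 2^12 + 2^13 + 2^15 + 2^16 + 2^18 + 2^19
= 2 + 4 + 8 + 64 + 128 + 256 + 1024 + 2048 + 4096 + 8192 + 32768 + 65536 + 262144 + 524288
= 900558



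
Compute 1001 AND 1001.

AND: 1 only when both bits are 1
  1001
& 1001
------
  1001
Decimal: 9 & 9 = 9



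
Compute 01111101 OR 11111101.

OR: 1 when either bit is 1
  01111101
| 11111101
----------
  11111101
Decimal: 125 | 253 = 253



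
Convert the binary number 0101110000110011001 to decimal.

Sum of powers of 2 for each 1-bit:
2^0 + 2^3 + 2^4 + 2^7 + 2^8 + 2^13 + 2^14 + 2^15 + 2^17
= 1 + 8 + 16 + 128 + 256 + 8192 + 16384 + 32768 + 131072
= 188825



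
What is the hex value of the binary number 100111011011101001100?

Group into 4-bit nibbles from right:
  0001 = 1
  0011 = 3
  1011 = B
  0111 = 7
  0100 = 4
  1100 = C
Result: 13B74C



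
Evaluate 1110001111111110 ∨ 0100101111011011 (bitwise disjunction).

OR: 1 when either bit is 1
  1110001111111110
| 0100101111011011
------------------
  1110101111111111
Decimal: 58366 | 19419 = 60415



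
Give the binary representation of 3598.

Using repeated division by 2:
3598 ÷ 2 = 1799 remainder 0
1799 ÷ 2 = 899 remainder 1
899 ÷ 2 = 449 remainder 1
449 ÷ 2 = 224 remainder 1
224 ÷ 2 = 112 remainder 0
112 ÷ 2 = 56 remainder 0
56 ÷ 2 = 28 remainder 0
28 ÷ 2 = 14 remainder 0
14 ÷ 2 = 7 remainder 0
7 ÷ 2 = 3 remainder 1
3 ÷ 2 = 1 remainder 1
1 ÷ 2 = 0 remainder 1
Reading remainders bottom to top: 111000001110



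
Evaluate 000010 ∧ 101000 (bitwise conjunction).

AND: 1 only when both bits are 1
  000010
& 101000
--------
  000000
Decimal: 2 & 40 = 0



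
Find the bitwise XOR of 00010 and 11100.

XOR: 1 when bits differ
  00010
^ 11100
-------
  11110
Decimal: 2 ^ 28 = 30



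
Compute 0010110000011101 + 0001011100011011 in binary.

Add column by column from the right: bit + bit + carry-in; write the sum mod 2, carry 1 when the sum is 2 or 3.
carry:  0111100000111110
        0010110000011101
+       0001011100011011
------------------------
       00100001100111000
(the carry out of the leftmost column, 0, becomes the leading bit)
Decimal check:
  0010110000011101 = 8192 + 2048 + 1024 + 16 + 8 + 4 + 1 = 11293
  0001011100011011 = 4096 + 1024 + 512 + 256 + 16 + 8 + 2 + 1 = 5915
  11293 + 5915 = 17208, and 00100001100111000 = 16384 + 512 + 256 + 32 + 16 + 8 = 17208 ✓



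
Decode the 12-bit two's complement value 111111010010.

Binary: 111111010010
Sign bit: 1 (negative)
Invert: 000000101101
Add 1:  000000101110
Magnitude: 000000101110 = 32 + 8 + 4 + 2 = 46
Value: -46



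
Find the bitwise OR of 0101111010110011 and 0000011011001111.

OR: 1 when either bit is 1
  0101111010110011
| 0000011011001111
------------------
  0101111011111111
Decimal: 24243 | 1743 = 24319



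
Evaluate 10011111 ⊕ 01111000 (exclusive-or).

XOR: 1 when bits differ
  10011111
^ 01111000
----------
  11100111
Decimal: 159 ^ 120 = 231



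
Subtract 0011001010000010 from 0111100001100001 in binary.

Method 1 - Direct subtraction (column by column from the right: bit − bit − borrow-in; if negative, add 2 and borrow 1 from the next column):
borrow: 0000111100111100
        0111100001100001
-       0011001010000010
------------------------
        0100010111011111

Method 2 - Add two's complement:
Two's complement of 0011001010000010: invert → 1100110101111101, add 1 → 1100110101111110
  0111100001100001
+ 1100110101111110
------------------
 10100010111011111  (end carry out of the top bit = 1)
Discarding the end carry: 0100010111011111
Decimal check:
  0111100001100001 = 16384 + 8192 + 4096 + 2048 + 64 + 32 + 1 = 30817
  0011001010000010 = 8192 + 4096 + 512 + 128 + 2 = 12930
  30817 - 12930 = 17887, and 0100010111011111 = 16384 + 1024 + 256 + 128 + 64 + 16 + 8 + 4 + 2 + 1 = 17887 ✓



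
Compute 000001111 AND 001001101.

AND: 1 only when both bits are 1
  000001111
& 001001101
-----------
  000001101
Decimal: 15 & 77 = 13



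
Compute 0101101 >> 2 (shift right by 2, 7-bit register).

Original: 0101101 (decimal 45)
Shift right by 2 positions
Drop the 2 low bits; fill with zeros on the left
Result: 0001011 (decimal 11)
Equivalent: 45 >> 2 = 45 ÷ 2^2 = 11



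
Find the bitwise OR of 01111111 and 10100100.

OR: 1 when either bit is 1
  01111111
| 10100100
----------
  11111111
Decimal: 127 | 164 = 255



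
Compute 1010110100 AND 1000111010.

AND: 1 only when both bits are 1
  1010110100
& 1000111010
------------
  1000110000
Decimal: 692 & 570 = 560



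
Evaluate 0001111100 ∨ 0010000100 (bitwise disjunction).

OR: 1 when either bit is 1
  0001111100
| 0010000100
------------
  0011111100
Decimal: 124 | 132 = 252



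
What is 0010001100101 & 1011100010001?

AND: 1 only when both bits are 1
  0010001100101
& 1011100010001
---------------
  0010000000001
Decimal: 1125 & 5905 = 1025



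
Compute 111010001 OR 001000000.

OR: 1 when either bit is 1
  111010001
| 001000000
-----------
  111010001
Decimal: 465 | 64 = 465



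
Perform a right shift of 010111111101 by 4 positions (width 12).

Original: 010111111101 (decimal 1533)
Shift right by 4 positions
Drop the 4 low bits; fill with zeros on the left
Result: 000001011111 (decimal 95)
Equivalent: 1533 >> 4 = 1533 ÷ 2^4 = 95



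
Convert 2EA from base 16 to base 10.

Expand by place value (powers of 16):
Digit values: E = 14, A = 10
2EA = 2 × 16^2 + 14 × 16^1 + 10 × 16^0
= 2 × 256 + 14 × 16 + 10 × 1
= 512 + 224 + 10
= 746



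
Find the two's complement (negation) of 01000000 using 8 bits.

Original: 01000000
Step 1 - Invert all bits: 10111111
Step 2 - Add 1: 11000000
Verification: 01000000 + 11000000 = 100000000; discarding the end carry (carry out of the top bit) leaves the 8-bit value 00000000, as required for x + (-x)



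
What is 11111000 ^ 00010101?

XOR: 1 when bits differ
  11111000
^ 00010101
----------
  11101101
Decimal: 248 ^ 21 = 237



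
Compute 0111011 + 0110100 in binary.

Add column by column from the right: bit + bit + carry-in; write the sum mod 2, carry 1 when the sum is 2 or 3.
carry:  1100000
        0111011
+       0110100
---------------
       01101111
(the carry out of the leftmost column, 0, becomes the leading bit)
Decimal check:
  0111011 = 32 + 16 + 8 + 2 + 1 = 59
  0110100 = 32 + 16 + 4 = 52
  59 + 52 = 111, and 01101111 = 64 + 32 + 8 + 4 + 2 + 1 = 111 ✓



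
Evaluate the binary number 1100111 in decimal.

Sum of powers of 2 for each 1-bit:
2^0 + 2^1 + 2^2 + 2^5 + 2^6
= 1 + 2 + 4 + 32 + 64
= 103



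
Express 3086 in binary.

Using repeated division by 2:
3086 ÷ 2 = 1543 remainder 0
1543 ÷ 2 = 771 remainder 1
771 ÷ 2 = 385 remainder 1
385 ÷ 2 = 192 remainder 1
192 ÷ 2 = 96 remainder 0
96 ÷ 2 = 48 remainder 0
48 ÷ 2 = 24 remainder 0
24 ÷ 2 = 12 remainder 0
12 ÷ 2 = 6 remainder 0
6 ÷ 2 = 3 remainder 0
3 ÷ 2 = 1 remainder 1
1 ÷ 2 = 0 remainder 1
Reading remainders bottom to top: 110000001110



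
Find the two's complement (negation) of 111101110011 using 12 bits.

Original (sign bit 1, negative): 111101110011
Step 1 - Invert all bits: 000010001100
Step 2 - Add 1: 000010001101
Verification: 111101110011 + 000010001101 = 1000000000000; discarding the end carry (carry out of the top bit) leaves the 12-bit value 000000000000, as required for x + (-x)



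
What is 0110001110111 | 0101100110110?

OR: 1 when either bit is 1
  0110001110111
| 0101100110110
---------------
  0111101110111
Decimal: 3191 | 2870 = 3959



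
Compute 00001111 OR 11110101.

OR: 1 when either bit is 1
  00001111
| 11110101
----------
  11111111
Decimal: 15 | 245 = 255



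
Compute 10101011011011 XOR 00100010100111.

XOR: 1 when bits differ
  10101011011011
^ 00100010100111
----------------
  10001001111100
Decimal: 10971 ^ 2215 = 8828



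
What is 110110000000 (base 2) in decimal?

Sum of powers of 2 for each 1-bit:
2^7 + 2^8 + 2^10 + 2^11
= 128 + 256 + 1024 + 2048
= 3456



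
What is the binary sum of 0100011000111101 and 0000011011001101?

Add column by column from the right: bit + bit + carry-in; write the sum mod 2, carry 1 when the sum is 2 or 3.
carry:  0000110111111010
        0100011000111101
+       0000011011001101
------------------------
       00100110100001010
(the carry out of the leftmost column, 0, becomes the leading bit)
Decimal check:
  0100011000111101 = 16384 + 1024 + 512 + 32 + 16 + 8 + 4 + 1 = 17981
  0000011011001101 = 1024 + 512 + 128 + 64 + 8 + 4 + 1 = 1741
  17981 + 1741 = 19722, and 00100110100001010 = 16384 + 2048 + 1024 + 256 + 8 + 2 = 19722 ✓



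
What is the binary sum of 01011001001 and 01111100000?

Add column by column from the right: bit + bit + carry-in; write the sum mod 2, carry 1 when the sum is 2 or 3.
carry:  11110000000
        01011001001
+       01111100000
-------------------
       011010101001
(the carry out of the leftmost column, 0, becomes the leading bit)
Decimal check:
  01011001001 = 512 + 128 + 64 + 8 + 1 = 713
  01111100000 = 512 + 256 + 128 + 64 + 32 = 992
  713 + 992 = 1705, and 011010101001 = 1024 + 512 + 128 + 32 + 8 + 1 = 1705 ✓



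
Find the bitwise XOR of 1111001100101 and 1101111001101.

XOR: 1 when bits differ
  1111001100101
^ 1101111001101
---------------
  0010110101000
Decimal: 7781 ^ 7117 = 1448



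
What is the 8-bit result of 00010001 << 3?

Original: 00010001 (decimal 17)
Shift left by 3 positions
Append 3 zeros on the right
Result: 10001000 (decimal 136)
Equivalent: 17 << 3 = 17 × 2^3 = 136



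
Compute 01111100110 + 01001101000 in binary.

Add column by column from the right: bit + bit + carry-in; write the sum mod 2, carry 1 when the sum is 2 or 3.
carry:  11111000000
        01111100110
+       01001101000
-------------------
       011001001110
(the carry out of the leftmost column, 0, becomes the leading bit)
Decimal check:
  01111100110 = 512 + 256 + 128 + 64 + 32 + 4 + 2 = 998
  01001101000 = 512 + 64 + 32 + 8 = 616
  998 + 616 = 1614, and 011001001110 = 1024 + 512 + 64 + 8 + 4 + 2 = 1614 ✓



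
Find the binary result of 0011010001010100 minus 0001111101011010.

Method 1 - Direct subtraction (column by column from the right: bit − bit − borrow-in; if negative, add 2 and borrow 1 from the next column):
borrow: 0011111111110100
        0011010001010100
-       0001111101011010
------------------------
        0001010011111010

Method 2 - Add two's complement:
Two's complement of 0001111101011010: invert → 1110000010100101, add 1 → 1110000010100110
  0011010001010100
+ 1110000010100110
------------------
 10001010011111010  (end carry out of the top bit = 1)
Discarding the end carry: 0001010011111010
Decimal check:
  0011010001010100 = 8192 + 4096 + 1024 + 64 + 16 + 4 = 13396
  0001111101011010 = 4096 + 2048 + 1024 + 512 + 256 + 64 + 16 + 8 + 2 = 8026
  13396 - 8026 = 5370, and 0001010011111010 = 4096 + 1024 + 128 + 64 + 32 + 16 + 8 + 2 = 5370 ✓



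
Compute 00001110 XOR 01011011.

XOR: 1 when bits differ
  00001110
^ 01011011
----------
  01010101
Decimal: 14 ^ 91 = 85



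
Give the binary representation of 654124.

Using repeated division by 2:
654124 ÷ 2 = 327062 remainder 0
327062 ÷ 2 = 163531 remainder 0
163531 ÷ 2 = 81765 remainder 1
81765 ÷ 2 = 40882 remainder 1
40882 ÷ 2 = 20441 remainder 0
20441 ÷ 2 = 10220 remainder 1
10220 ÷ 2 = 5110 remainder 0
5110 ÷ 2 = 2555 remainder 0
2555 ÷ 2 = 1277 remainder 1
1277 ÷ 2 = 638 remainder 1
638 ÷ 2 = 319 remainder 0
319 ÷ 2 = 159 remainder 1
159 ÷ 2 = 79 remainder 1
79 ÷ 2 = 39 remainder 1
39 ÷ 2 = 19 remainder 1
19 ÷ 2 = 9 remainder 1
9 ÷ 2 = 4 remainder 1
4 ÷ 2 = 2 remainder 0
2 ÷ 2 = 1 remainder 0
1 ÷ 2 = 0 remainder 1
Reading remainders bottom to top: 10011111101100101100



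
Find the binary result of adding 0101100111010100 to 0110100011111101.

Add column by column from the right: bit + bit + carry-in; write the sum mod 2, carry 1 when the sum is 2 or 3.
carry:  1111001111111000
        0101100111010100
+       0110100011111101
------------------------
       01100001011010001
(the carry out of the leftmost column, 0, becomes the leading bit)
Decimal check:
  0101100111010100 = 16384 + 4096 + 2048 + 256 + 128 + 64 + 16 + 4 = 22996
  0110100011111101 = 16384 + 8192 + 2048 + 128 + 64 + 32 + 16 + 8 + 4 + 1 = 26877
  22996 + 26877 = 49873, and 01100001011010001 = 32768 + 16384 + 512 + 128 + 64 + 16 + 1 = 49873 ✓



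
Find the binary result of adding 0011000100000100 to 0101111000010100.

Add column by column from the right: bit + bit + carry-in; write the sum mod 2, carry 1 when the sum is 2 or 3.
carry:  1110000000001000
        0011000100000100
+       0101111000010100
------------------------
       01000111100011000
(the carry out of the leftmost column, 0, becomes the leading bit)
Decimal check:
  0011000100000100 = 8192 + 4096 + 256 + 4 = 12548
  0101111000010100 = 16384 + 4096 + 2048 + 1024 + 512 + 16 + 4 = 24084
  12548 + 24084 = 36632, and 01000111100011000 = 32768 + 2048 + 1024 + 512 + 256 + 16 + 8 = 36632 ✓



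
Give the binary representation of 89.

Using repeated division by 2:
89 ÷ 2 = 44 remainder 1
44 ÷ 2 = 22 remainder 0
22 ÷ 2 = 11 remainder 0
11 ÷ 2 = 5 remainder 1
5 ÷ 2 = 2 remainder 1
2 ÷ 2 = 1 remainder 0
1 ÷ 2 = 0 remainder 1
Reading remainders bottom to top: 1011001



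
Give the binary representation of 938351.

Using repeated division by 2:
938351 ÷ 2 = 469175 remainder 1
469175 ÷ 2 = 234587 remainder 1
234587 ÷ 2 = 117293 remainder 1
117293 ÷ 2 = 58646 remainder 1
58646 ÷ 2 = 29323 remainder 0
29323 ÷ 2 = 14661 remainder 1
14661 ÷ 2 = 7330 remainder 1
7330 ÷ 2 = 3665 remainder 0
3665 ÷ 2 = 1832 remainder 1
1832 ÷ 2 = 916 remainder 0
916 ÷ 2 = 458 remainder 0
458 ÷ 2 = 229 remainder 0
229 ÷ 2 = 114 remainder 1
114 ÷ 2 = 57 remainder 0
57 ÷ 2 = 28 remainder 1
28 ÷ 2 = 14 remainder 0
14 ÷ 2 = 7 remainder 0
7 ÷ 2 = 3 remainder 1
3 ÷ 2 = 1 remainder 1
1 ÷ 2 = 0 remainder 1
Reading remainders bottom to top: 11100101000101101111



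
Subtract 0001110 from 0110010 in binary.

Method 1 - Direct subtraction (column by column from the right: bit − bit − borrow-in; if negative, add 2 and borrow 1 from the next column):
borrow: 0011000
        0110010
-       0001110
---------------
        0100100

Method 2 - Add two's complement:
Two's complement of 0001110: invert → 1110001, add 1 → 1110010
  0110010
+ 1110010
---------
 10100100  (end carry out of the top bit = 1)
Discarding the end carry: 0100100
Decimal check:
  0110010 = 32 + 16 + 2 = 50
  0001110 = 8 + 4 + 2 = 14
  50 - 14 = 36, and 0100100 = 32 + 4 = 36 ✓



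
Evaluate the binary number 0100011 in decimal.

Sum of powers of 2 for each 1-bit:
2^0 + 2^1 + 2^5
= 1 + 2 + 32
= 35



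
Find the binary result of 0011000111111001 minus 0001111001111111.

Method 1 - Direct subtraction (column by column from the right: bit − bit − borrow-in; if negative, add 2 and borrow 1 from the next column):
borrow: 0011110011111100
        0011000111111001
-       0001111001111111
------------------------
        0001001101111010

Method 2 - Add two's complement:
Two's complement of 0001111001111111: invert → 1110000110000000, add 1 → 1110000110000001
  0011000111111001
+ 1110000110000001
------------------
 10001001101111010  (end carry out of the top bit = 1)
Discarding the end carry: 0001001101111010
Decimal check:
  0011000111111001 = 8192 + 4096 + 256 + 128 + 64 + 32 + 16 + 8 + 1 = 12793
  0001111001111111 = 4096 + 2048 + 1024 + 512 + 64 + 32 + 16 + 8 + 4 + 2 + 1 = 7807
  12793 - 7807 = 4986, and 0001001101111010 = 4096 + 512 + 256 + 64 + 32 + 16 + 8 + 2 = 4986 ✓



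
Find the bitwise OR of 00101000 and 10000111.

OR: 1 when either bit is 1
  00101000
| 10000111
----------
  10101111
Decimal: 40 | 135 = 175



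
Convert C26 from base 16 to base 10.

Expand by place value (powers of 16):
Digit values: C = 12
C26 = 12 × 16^2 + 2 × 16^1 + 6 × 16^0
= 12 × 256 + 2 × 16 + 6 × 1
= 3072 + 32 + 6
= 3110



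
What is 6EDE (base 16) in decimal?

Expand by place value (powers of 16):
Digit values: E = 14, D = 13
6EDE = 6 × 16^3 + 14 × 16^2 + 13 × 16^1 + 14 × 16^0
= 6 × 4096 + 14 × 256 + 13 × 16 + 14 × 1
= 24576 + 3584 + 208 + 14
= 28382



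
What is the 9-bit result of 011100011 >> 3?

Original: 011100011 (decimal 227)
Shift right by 3 positions
Drop the 3 low bits; fill with zeros on the left
Result: 000011100 (decimal 28)
Equivalent: 227 >> 3 = 227 ÷ 2^3 = 28



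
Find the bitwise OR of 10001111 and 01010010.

OR: 1 when either bit is 1
  10001111
| 01010010
----------
  11011111
Decimal: 143 | 82 = 223



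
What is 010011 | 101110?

OR: 1 when either bit is 1
  010011
| 101110
--------
  111111
Decimal: 19 | 46 = 63



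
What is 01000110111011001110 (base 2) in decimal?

Sum of powers of 2 for each 1-bit:
2^1 + 2^2 + 2^3 + 2^6 + 2^7 + 2^9 + 2^10 + 2^11 + 2^13 + 2^14 + 2^18
= 2 + 4 + 8 + 64 + 128 + 512 + 1024 + 2048 + 8192 + 16384 + 262144
= 290510



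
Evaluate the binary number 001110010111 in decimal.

Sum of powers of 2 for each 1-bit:
2^0 + 2^1 + 2^2 + 2^4 + 2^7 + 2^8 + 2^9
= 1 + 2 + 4 + 16 + 128 + 256 + 512
= 919



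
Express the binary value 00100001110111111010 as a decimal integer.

Sum of powers of 2 for each 1-bit:
2^1 + 2^3 + 2^4 + 2^5 + 2^6 + 2^7 + 2^8 + 2^10 + 2^11 + 2^12 + 2^17
= 2 + 8 + 16 + 32 + 64 + 128 + 256 + 1024 + 2048 + 4096 + 131072
= 138746



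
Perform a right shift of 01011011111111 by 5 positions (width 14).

Original: 01011011111111 (decimal 5887)
Shift right by 5 positions
Drop the 5 low bits; fill with zeros on the left
Result: 00000010110111 (decimal 183)
Equivalent: 5887 >> 5 = 5887 ÷ 2^5 = 183



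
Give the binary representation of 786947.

Using repeated division by 2:
786947 ÷ 2 = 393473 remainder 1
393473 ÷ 2 = 196736 remainder 1
196736 ÷ 2 = 98368 remainder 0
98368 ÷ 2 = 49184 remainder 0
49184 ÷ 2 = 24592 remainder 0
24592 ÷ 2 = 12296 remainder 0
12296 ÷ 2 = 6148 remainder 0
6148 ÷ 2 = 3074 remainder 0
3074 ÷ 2 = 1537 remainder 0
1537 ÷ 2 = 768 remainder 1
768 ÷ 2 = 384 remainder 0
384 ÷ 2 = 192 remainder 0
192 ÷ 2 = 96 remainder 0
96 ÷ 2 = 48 remainder 0
48 ÷ 2 = 24 remainder 0
24 ÷ 2 = 12 remainder 0
12 ÷ 2 = 6 remainder 0
6 ÷ 2 = 3 remainder 0
3 ÷ 2 = 1 remainder 1
1 ÷ 2 = 0 remainder 1
Reading remainders bottom to top: 11000000001000000011



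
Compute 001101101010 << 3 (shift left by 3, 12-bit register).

Original: 001101101010 (decimal 874)
Shift left by 3 positions
Append 3 zeros on the right and drop the 3 high bits that overflow the 12-bit width
Result: 101101010000 (decimal 2896)
Equivalent: 874 << 3 = 874 × 2^3 = 6992, truncated to 12 bits = 2896



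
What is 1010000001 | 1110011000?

OR: 1 when either bit is 1
  1010000001
| 1110011000
------------
  1110011001
Decimal: 641 | 920 = 921



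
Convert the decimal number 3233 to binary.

Using repeated division by 2:
3233 ÷ 2 = 1616 remainder 1
1616 ÷ 2 = 808 remainder 0
808 ÷ 2 = 404 remainder 0
404 ÷ 2 = 202 remainder 0
202 ÷ 2 = 101 remainder 0
101 ÷ 2 = 50 remainder 1
50 ÷ 2 = 25 remainder 0
25 ÷ 2 = 12 remainder 1
12 ÷ 2 = 6 remainder 0
6 ÷ 2 = 3 remainder 0
3 ÷ 2 = 1 remainder 1
1 ÷ 2 = 0 remainder 1
Reading remainders bottom to top: 110010100001



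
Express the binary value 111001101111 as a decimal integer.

Sum of powers of 2 for each 1-bit:
2^0 + 2^1 + 2^2 + 2^3 + 2^5 + 2^6 + 2^9 + 2^10 + 2^11
= 1 + 2 + 4 + 8 + 32 + 64 + 512 + 1024 + 2048
= 3695



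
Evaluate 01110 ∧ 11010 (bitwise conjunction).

AND: 1 only when both bits are 1
  01110
& 11010
-------
  01010
Decimal: 14 & 26 = 10



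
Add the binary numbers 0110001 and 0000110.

Add column by column from the right: bit + bit + carry-in; write the sum mod 2, carry 1 when the sum is 2 or 3.
carry:  0000000
        0110001
+       0000110
---------------
       00110111
(the carry out of the leftmost column, 0, becomes the leading bit)
Decimal check:
  0110001 = 32 + 16 + 1 = 49
  0000110 = 4 + 2 = 6
  49 + 6 = 55, and 00110111 = 32 + 16 + 4 + 2 + 1 = 55 ✓



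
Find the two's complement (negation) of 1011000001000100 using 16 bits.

Original (sign bit 1, negative): 1011000001000100
Step 1 - Invert all bits: 0100111110111011
Step 2 - Add 1: 0100111110111100
Verification: 1011000001000100 + 0100111110111100 = 10000000000000000; discarding the end carry (carry out of the top bit) leaves the 16-bit value 0000000000000000, as required for x + (-x)



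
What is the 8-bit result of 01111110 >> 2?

Original: 01111110 (decimal 126)
Shift right by 2 positions
Drop the 2 low bits; fill with zeros on the left
Result: 00011111 (decimal 31)
Equivalent: 126 >> 2 = 126 ÷ 2^2 = 31



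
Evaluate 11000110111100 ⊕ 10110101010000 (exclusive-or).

XOR: 1 when bits differ
  11000110111100
^ 10110101010000
----------------
  01110011101100
Decimal: 12732 ^ 11600 = 7404



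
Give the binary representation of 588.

Using repeated division by 2:
588 ÷ 2 = 294 remainder 0
294 ÷ 2 = 147 remainder 0
147 ÷ 2 = 73 remainder 1
73 ÷ 2 = 36 remainder 1
36 ÷ 2 = 18 remainder 0
18 ÷ 2 = 9 remainder 0
9 ÷ 2 = 4 remainder 1
4 ÷ 2 = 2 remainder 0
2 ÷ 2 = 1 remainder 0
1 ÷ 2 = 0 remainder 1
Reading remainders bottom to top: 1001001100



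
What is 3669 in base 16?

Using repeated division by 16 (digits 10–15 are A–F):
3669 ÷ 16 = 229 remainder 5
229 ÷ 16 = 14 remainder 5
14 ÷ 16 = 0 remainder 14 (E)
Reading remainders bottom to top: E55



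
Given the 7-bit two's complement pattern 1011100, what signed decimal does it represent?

Binary: 1011100
Sign bit: 1 (negative)
Invert: 0100011
Add 1:  0100100
Magnitude: 0100100 = 32 + 4 = 36
Value: -36



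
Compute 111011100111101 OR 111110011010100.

OR: 1 when either bit is 1
  111011100111101
| 111110011010100
-----------------
  111111111111101
Decimal: 30525 | 31956 = 32765



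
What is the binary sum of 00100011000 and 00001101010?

Add column by column from the right: bit + bit + carry-in; write the sum mod 2, carry 1 when the sum is 2 or 3.
carry:  00011110000
        00100011000
+       00001101010
-------------------
       000110000010
(the carry out of the leftmost column, 0, becomes the leading bit)
Decimal check:
  00100011000 = 256 + 16 + 8 = 280
  00001101010 = 64 + 32 + 8 + 2 = 106
  280 + 106 = 386, and 000110000010 = 256 + 128 + 2 = 386 ✓



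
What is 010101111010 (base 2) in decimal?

Sum of powers of 2 for each 1-bit:
2^1 + 2^3 + 2^4 + 2^5 + 2^6 + 2^8 + 2^10
= 2 + 8 + 16 + 32 + 64 + 256 + 1024
= 1402



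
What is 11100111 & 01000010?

AND: 1 only when both bits are 1
  11100111
& 01000010
----------
  01000010
Decimal: 231 & 66 = 66



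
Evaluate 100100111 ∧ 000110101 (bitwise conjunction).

AND: 1 only when both bits are 1
  100100111
& 000110101
-----------
  000100101
Decimal: 295 & 53 = 37



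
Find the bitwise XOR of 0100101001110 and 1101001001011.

XOR: 1 when bits differ
  0100101001110
^ 1101001001011
---------------
  1001100000101
Decimal: 2382 ^ 6731 = 4869



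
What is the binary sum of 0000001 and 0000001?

Add column by column from the right: bit + bit + carry-in; write the sum mod 2, carry 1 when the sum is 2 or 3.
carry:  0000010
        0000001
+       0000001
---------------
       00000010
(the carry out of the leftmost column, 0, becomes the leading bit)
Decimal check:
  0000001 = 1
  0000001 = 1
  1 + 1 = 2, and 00000010 = 2 ✓



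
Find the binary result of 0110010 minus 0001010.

Method 1 - Direct subtraction (column by column from the right: bit − bit − borrow-in; if negative, add 2 and borrow 1 from the next column):
borrow: 0010000
        0110010
-       0001010
---------------
        0101000

Method 2 - Add two's complement:
Two's complement of 0001010: invert → 1110101, add 1 → 1110110
  0110010
+ 1110110
---------
 10101000  (end carry out of the top bit = 1)
Discarding the end carry: 0101000
Decimal check:
  0110010 = 32 + 16 + 2 = 50
  0001010 = 8 + 2 = 10
  50 - 10 = 40, and 0101000 = 32 + 8 = 40 ✓



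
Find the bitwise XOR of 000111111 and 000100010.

XOR: 1 when bits differ
  000111111
^ 000100010
-----------
  000011101
Decimal: 63 ^ 34 = 29



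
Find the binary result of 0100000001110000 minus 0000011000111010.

Method 1 - Direct subtraction (column by column from the right: bit − bit − borrow-in; if negative, add 2 and borrow 1 from the next column):
borrow: 0111110001111100
        0100000001110000
-       0000011000111010
------------------------
        0011101000110110

Method 2 - Add two's complement:
Two's complement of 0000011000111010: invert → 1111100111000101, add 1 → 1111100111000110
  0100000001110000
+ 1111100111000110
------------------
 10011101000110110  (end carry out of the top bit = 1)
Discarding the end carry: 0011101000110110
Decimal check:
  0100000001110000 = 16384 + 64 + 32 + 16 = 16496
  0000011000111010 = 1024 + 512 + 32 + 16 + 8 + 2 = 1594
  16496 - 1594 = 14902, and 0011101000110110 = 8192 + 4096 + 2048 + 512 + 32 + 16 + 4 + 2 = 14902 ✓



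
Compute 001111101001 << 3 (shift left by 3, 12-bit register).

Original: 001111101001 (decimal 1001)
Shift left by 3 positions
Append 3 zeros on the right and drop the 3 high bits that overflow the 12-bit width
Result: 111101001000 (decimal 3912)
Equivalent: 1001 << 3 = 1001 × 2^3 = 8008, truncated to 12 bits = 3912



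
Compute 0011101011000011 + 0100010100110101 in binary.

Add column by column from the right: bit + bit + carry-in; write the sum mod 2, carry 1 when the sum is 2 or 3.
carry:  0000000000001110
        0011101011000011
+       0100010100110101
------------------------
       00111111111111000
(the carry out of the leftmost column, 0, becomes the leading bit)
Decimal check:
  0011101011000011 = 8192 + 4096 + 2048 + 512 + 128 + 64 + 2 + 1 = 15043
  0100010100110101 = 16384 + 1024 + 256 + 32 + 16 + 4 + 1 = 17717
  15043 + 17717 = 32760, and 00111111111111000 = 16384 + 8192 + 4096 + 2048 + 1024 + 512 + 256 + 128 + 64 + 32 + 16 + 8 = 32760 ✓



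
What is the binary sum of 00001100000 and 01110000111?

Add column by column from the right: bit + bit + carry-in; write the sum mod 2, carry 1 when the sum is 2 or 3.
carry:  00000000000
        00001100000
+       01110000111
-------------------
       001111100111
(the carry out of the leftmost column, 0, becomes the leading bit)
Decimal check:
  00001100000 = 64 + 32 = 96
  01110000111 = 512 + 256 + 128 + 4 + 2 + 1 = 903
  96 + 903 = 999, and 001111100111 = 512 + 256 + 128 + 64 + 32 + 4 + 2 + 1 = 999 ✓



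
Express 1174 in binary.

Using repeated division by 2:
1174 ÷ 2 = 587 remainder 0
587 ÷ 2 = 293 remainder 1
293 ÷ 2 = 146 remainder 1
146 ÷ 2 = 73 remainder 0
73 ÷ 2 = 36 remainder 1
36 ÷ 2 = 18 remainder 0
18 ÷ 2 = 9 remainder 0
9 ÷ 2 = 4 remainder 1
4 ÷ 2 = 2 remainder 0
2 ÷ 2 = 1 remainder 0
1 ÷ 2 = 0 remainder 1
Reading remainders bottom to top: 10010010110



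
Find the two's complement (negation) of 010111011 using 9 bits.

Original: 010111011
Step 1 - Invert all bits: 101000100
Step 2 - Add 1: 101000101
Verification: 010111011 + 101000101 = 1000000000; discarding the end carry (carry out of the top bit) leaves the 9-bit value 000000000, as required for x + (-x)



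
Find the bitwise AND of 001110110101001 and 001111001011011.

AND: 1 only when both bits are 1
  001110110101001
& 001111001011011
-----------------
  001110000001001
Decimal: 7593 & 7771 = 7177



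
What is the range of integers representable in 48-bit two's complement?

For 48-bit two's complement:
Minimum: -2^47 = -140737488355328
Maximum: 2^47 - 1 = 140737488355327



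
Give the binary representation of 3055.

Using repeated division by 2:
3055 ÷ 2 = 1527 remainder 1
1527 ÷ 2 = 763 remainder 1
763 ÷ 2 = 381 remainder 1
381 ÷ 2 = 190 remainder 1
190 ÷ 2 = 95 remainder 0
95 ÷ 2 = 47 remainder 1
47 ÷ 2 = 23 remainder 1
23 ÷ 2 = 11 remainder 1
11 ÷ 2 = 5 remainder 1
5 ÷ 2 = 2 remainder 1
2 ÷ 2 = 1 remainder 0
1 ÷ 2 = 0 remainder 1
Reading remainders bottom to top: 101111101111



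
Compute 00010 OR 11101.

OR: 1 when either bit is 1
  00010
| 11101
-------
  11111
Decimal: 2 | 29 = 31



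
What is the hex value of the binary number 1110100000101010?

Group into 4-bit nibbles from right:
  1110 = E
  1000 = 8
  0010 = 2
  1010 = A
Result: E82A



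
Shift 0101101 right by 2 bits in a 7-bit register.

Original: 0101101 (decimal 45)
Shift right by 2 positions
Drop the 2 low bits; fill with zeros on the left
Result: 0001011 (decimal 11)
Equivalent: 45 >> 2 = 45 ÷ 2^2 = 11



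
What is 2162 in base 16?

Using repeated division by 16 (digits 10–15 are A–F):
2162 ÷ 16 = 135 remainder 2
135 ÷ 16 = 8 remainder 7
8 ÷ 16 = 0 remainder 8
Reading remainders bottom to top: 872



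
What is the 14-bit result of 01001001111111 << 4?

Original: 01001001111111 (decimal 4735)
Shift left by 4 positions
Append 4 zeros on the right and drop the 4 high bits that overflow the 14-bit width
Result: 10011111110000 (decimal 10224)
Equivalent: 4735 << 4 = 4735 × 2^4 = 75760, truncated to 14 bits = 10224



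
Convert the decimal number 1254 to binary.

Using repeated division by 2:
1254 ÷ 2 = 627 remainder 0
627 ÷ 2 = 313 remainder 1
313 ÷ 2 = 156 remainder 1
156 ÷ 2 = 78 remainder 0
78 ÷ 2 = 39 remainder 0
39 ÷ 2 = 19 remainder 1
19 ÷ 2 = 9 remainder 1
9 ÷ 2 = 4 remainder 1
4 ÷ 2 = 2 remainder 0
2 ÷ 2 = 1 remainder 0
1 ÷ 2 = 0 remainder 1
Reading remainders bottom to top: 10011100110



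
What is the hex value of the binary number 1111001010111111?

Group into 4-bit nibbles from right:
  1111 = F
  0010 = 2
  1011 = B
  1111 = F
Result: F2BF



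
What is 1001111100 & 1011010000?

AND: 1 only when both bits are 1
  1001111100
& 1011010000
------------
  1001010000
Decimal: 636 & 720 = 592



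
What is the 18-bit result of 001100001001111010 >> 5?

Original: 001100001001111010 (decimal 49786)
Shift right by 5 positions
Drop the 5 low bits; fill with zeros on the left
Result: 000000011000010011 (decimal 1555)
Equivalent: 49786 >> 5 = 49786 ÷ 2^5 = 1555



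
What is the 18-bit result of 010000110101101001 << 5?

Original: 010000110101101001 (decimal 68969)
Shift left by 5 positions
Append 5 zeros on the right and drop the 5 high bits that overflow the 18-bit width
Result: 011010110100100000 (decimal 109856)
Equivalent: 68969 << 5 = 68969 × 2^5 = 2207008, truncated to 18 bits = 109856



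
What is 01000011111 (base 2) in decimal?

Sum of powers of 2 for each 1-bit:
2^0 + 2^1 + 2^2 + 2^3 + 2^4 + 2^9
= 1 + 2 + 4 + 8 + 16 + 512
= 543



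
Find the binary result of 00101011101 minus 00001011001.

Method 1 - Direct subtraction (column by column from the right: bit − bit − borrow-in; if negative, add 2 and borrow 1 from the next column):
borrow: 00000000000
        00101011101
-       00001011001
-------------------
        00100000100

Method 2 - Add two's complement:
Two's complement of 00001011001: invert → 11110100110, add 1 → 11110100111
  00101011101
+ 11110100111
-------------
 100100000100  (end carry out of the top bit = 1)
Discarding the end carry: 00100000100
Decimal check:
  00101011101 = 256 + 64 + 16 + 8 + 4 + 1 = 349
  00001011001 = 64 + 16 + 8 + 1 = 89
  349 - 89 = 260, and 00100000100 = 256 + 4 = 260 ✓



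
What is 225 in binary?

Using repeated division by 2:
225 ÷ 2 = 112 remainder 1
112 ÷ 2 = 56 remainder 0
56 ÷ 2 = 28 remainder 0
28 ÷ 2 = 14 remainder 0
14 ÷ 2 = 7 remainder 0
7 ÷ 2 = 3 remainder 1
3 ÷ 2 = 1 remainder 1
1 ÷ 2 = 0 remainder 1
Reading remainders bottom to top: 11100001



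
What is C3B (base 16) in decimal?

Expand by place value (powers of 16):
Digit values: C = 12, B = 11
C3B = 12 × 16^2 + 3 × 16^1 + 11 × 16^0
= 12 × 256 + 3 × 16 + 11 × 1
= 3072 + 48 + 11
= 3131



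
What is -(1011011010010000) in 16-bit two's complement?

Original (sign bit 1, negative): 1011011010010000
Step 1 - Invert all bits: 0100100101101111
Step 2 - Add 1: 0100100101110000
Verification: 1011011010010000 + 0100100101110000 = 10000000000000000; discarding the end carry (carry out of the top bit) leaves the 16-bit value 0000000000000000, as required for x + (-x)



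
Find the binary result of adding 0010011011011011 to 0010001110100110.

Add column by column from the right: bit + bit + carry-in; write the sum mod 2, carry 1 when the sum is 2 or 3.
carry:  0100111111111100
        0010011011011011
+       0010001110100110
------------------------
       00100101010000001
(the carry out of the leftmost column, 0, becomes the leading bit)
Decimal check:
  0010011011011011 = 8192 + 1024 + 512 + 128 + 64 + 16 + 8 + 2 + 1 = 9947
  0010001110100110 = 8192 + 512 + 256 + 128 + 32 + 4 + 2 = 9126
  9947 + 9126 = 19073, and 00100101010000001 = 16384 + 2048 + 512 + 128 + 1 = 19073 ✓



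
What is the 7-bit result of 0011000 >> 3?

Original: 0011000 (decimal 24)
Shift right by 3 positions
Drop the 3 low bits; fill with zeros on the left
Result: 0000011 (decimal 3)
Equivalent: 24 >> 3 = 24 ÷ 2^3 = 3



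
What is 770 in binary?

Using repeated division by 2:
770 ÷ 2 = 385 remainder 0
385 ÷ 2 = 192 remainder 1
192 ÷ 2 = 96 remainder 0
96 ÷ 2 = 48 remainder 0
48 ÷ 2 = 24 remainder 0
24 ÷ 2 = 12 remainder 0
12 ÷ 2 = 6 remainder 0
6 ÷ 2 = 3 remainder 0
3 ÷ 2 = 1 remainder 1
1 ÷ 2 = 0 remainder 1
Reading remainders bottom to top: 1100000010

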